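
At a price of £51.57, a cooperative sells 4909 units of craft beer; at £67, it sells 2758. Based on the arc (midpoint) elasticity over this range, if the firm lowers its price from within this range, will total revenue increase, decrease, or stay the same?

increase

Arc ε = (-2151/15.43)(59.28/3833.5) ≈ -2.156.
|ε| = 2.16 > 1, so demand is elastic. A price cut therefore raises total revenue.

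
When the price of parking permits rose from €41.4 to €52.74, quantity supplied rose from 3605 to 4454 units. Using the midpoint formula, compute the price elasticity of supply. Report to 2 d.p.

ΔQ = 4454 − 3605 = 849; ΔP = 52.74 − 41.4 = 11.34.
Midpoints: P̄ = 47.07, Q̄ = 4029.5.
ε_s = (ΔQ/ΔP)(P̄/Q̄) = (849/11.34)(47.07/4029.5).

0.87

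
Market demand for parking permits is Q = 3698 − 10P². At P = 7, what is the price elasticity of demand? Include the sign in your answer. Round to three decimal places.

-0.305

At P = 7, Q = 3208.
dQ/dP = −20P = -140.
ε = (dQ/dP)(P/Q) = (-140)(7/3208).
|ε| < 1, so demand is inelastic at this price.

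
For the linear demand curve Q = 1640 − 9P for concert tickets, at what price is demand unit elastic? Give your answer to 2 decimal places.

91.11

For linear demand Q = a − bP, ε = −bP/(a − bP). |ε| = 1 when bP = a − bP, i.e. P = a/(2b).
P = 1640/(2·9) = 1640/18 = 91.1111.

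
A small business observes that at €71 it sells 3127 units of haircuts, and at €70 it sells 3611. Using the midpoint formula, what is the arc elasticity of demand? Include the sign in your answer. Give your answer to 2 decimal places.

ΔQ = 3611 − 3127 = 484; ΔP = 70 − 71 = -1.
Midpoints: P̄ = 70.50, Q̄ = 3369.0.
ε = (ΔQ/ΔP)(P̄/Q̄) = (484/-1)(70.50/3369.0).

-10.13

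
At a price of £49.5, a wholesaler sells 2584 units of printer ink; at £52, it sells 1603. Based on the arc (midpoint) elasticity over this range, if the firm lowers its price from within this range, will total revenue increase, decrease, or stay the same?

Arc ε = (-981/2.5)(50.75/2093.5) ≈ -9.512.
|ε| = 9.51 > 1, so demand is elastic. A price cut therefore raises total revenue.

increase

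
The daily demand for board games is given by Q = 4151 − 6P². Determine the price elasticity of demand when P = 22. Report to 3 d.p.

-4.658

At P = 22, Q = 1247.
dQ/dP = −12P = -264.
ε = (dQ/dP)(P/Q) = (-264)(22/1247).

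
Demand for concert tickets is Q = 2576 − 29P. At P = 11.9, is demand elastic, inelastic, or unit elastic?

Q = 2230.900, dQ/dP = -29.
ε = (dQ/dP)(P/Q) ≈ -0.155.
|ε| = 0.15 < 1.

inelastic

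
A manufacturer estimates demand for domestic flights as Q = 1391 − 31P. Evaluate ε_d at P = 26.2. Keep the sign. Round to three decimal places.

-1.403

At P = 26.2, Q = 578.800.
dQ/dP = −31.
ε = (dQ/dP)(P/Q) = (-31)(26.2/578.800).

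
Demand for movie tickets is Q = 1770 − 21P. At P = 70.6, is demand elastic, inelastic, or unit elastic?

Q = 287.400, dQ/dP = -21.
ε = (dQ/dP)(P/Q) ≈ -5.159.
|ε| = 5.16 > 1.

elastic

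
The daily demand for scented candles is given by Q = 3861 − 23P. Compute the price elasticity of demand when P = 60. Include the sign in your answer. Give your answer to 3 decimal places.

-0.556

At P = 60, Q = 2481.
dQ/dP = −23.
ε = (dQ/dP)(P/Q) = (-23)(60/2481).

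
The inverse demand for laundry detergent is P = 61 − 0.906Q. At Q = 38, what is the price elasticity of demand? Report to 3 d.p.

At Q = 38, P = 61 − 0.906(38) = 26.57.
dP/dQ = −0.906, so dQ/dP = 1/(−0.906) = -1.104.
ε = (dQ/dP)(P/Q) = (-1.104)(26.57/38).

-0.772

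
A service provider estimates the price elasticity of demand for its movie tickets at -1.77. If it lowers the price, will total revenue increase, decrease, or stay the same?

increase

|ε| = 1.77 > 1, so demand is elastic. A price cut therefore raises total revenue.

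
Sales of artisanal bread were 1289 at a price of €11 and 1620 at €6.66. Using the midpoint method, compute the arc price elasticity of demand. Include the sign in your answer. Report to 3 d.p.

-0.463

ΔQ = 1620 − 1289 = 331; ΔP = 6.66 − 11 = -4.34.
Midpoints: P̄ = 8.83, Q̄ = 1454.5.
ε = (ΔQ/ΔP)(P̄/Q̄) = (331/-4.34)(8.83/1454.5).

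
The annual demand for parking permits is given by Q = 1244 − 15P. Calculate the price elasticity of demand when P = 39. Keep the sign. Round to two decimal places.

-0.89

At P = 39, Q = 659.
dQ/dP = −15.
ε = (dQ/dP)(P/Q) = (-15)(39/659).
|ε| < 1, so demand is inelastic at this price.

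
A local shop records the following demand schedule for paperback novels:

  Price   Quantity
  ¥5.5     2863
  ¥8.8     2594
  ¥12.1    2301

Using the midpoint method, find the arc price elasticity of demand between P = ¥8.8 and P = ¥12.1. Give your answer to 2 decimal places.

-0.38

At P = 8.8, Q = 2594; at P = 12.1, Q = 2301.
ΔQ = -293, ΔP = 3.3. Midpoints: P̄ = 10.45, Q̄ = 2447.5.
ε = (ΔQ/ΔP)(P̄/Q̄) = (-293/3.3)(10.45/2447.5).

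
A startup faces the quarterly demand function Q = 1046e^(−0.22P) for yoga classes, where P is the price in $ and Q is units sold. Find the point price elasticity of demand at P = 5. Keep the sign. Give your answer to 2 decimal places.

-1.10

At P = 5, Q = 348.183.
dQ/dP = −0.22·1046e^(−0.22P) = −0.22Q = -76.600.
ε = (dQ/dP)(P/Q) = (-76.600)(5/348.183).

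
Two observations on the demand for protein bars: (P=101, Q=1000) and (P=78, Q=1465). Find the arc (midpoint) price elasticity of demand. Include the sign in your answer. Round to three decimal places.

-1.468

ΔQ = 1465 − 1000 = 465; ΔP = 78 − 101 = -23.
Midpoints: P̄ = 89.50, Q̄ = 1232.5.
ε = (ΔQ/ΔP)(P̄/Q̄) = (465/-23)(89.50/1232.5).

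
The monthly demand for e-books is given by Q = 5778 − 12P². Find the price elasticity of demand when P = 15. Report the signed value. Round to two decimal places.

-1.75

At P = 15, Q = 3078.
dQ/dP = −24P = -360.
ε = (dQ/dP)(P/Q) = (-360)(15/3078).
|ε| > 1, so demand is elastic at this price.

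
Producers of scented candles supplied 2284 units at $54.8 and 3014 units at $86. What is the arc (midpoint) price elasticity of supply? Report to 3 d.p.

0.622

ΔQ = 3014 − 2284 = 730; ΔP = 86 − 54.8 = 31.2.
Midpoints: P̄ = 70.40, Q̄ = 2649.0.
ε_s = (ΔQ/ΔP)(P̄/Q̄) = (730/31.2)(70.40/2649.0).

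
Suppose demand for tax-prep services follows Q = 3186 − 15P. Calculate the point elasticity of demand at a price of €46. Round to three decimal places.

At P = 46, Q = 2496.
dQ/dP = −15.
ε = (dQ/dP)(P/Q) = (-15)(46/2496).

-0.276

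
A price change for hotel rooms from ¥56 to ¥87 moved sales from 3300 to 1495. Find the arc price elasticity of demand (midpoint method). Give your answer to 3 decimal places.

-1.736

ΔQ = 1495 − 3300 = -1805; ΔP = 87 − 56 = 31.
Midpoints: P̄ = 71.50, Q̄ = 2397.5.
ε = (ΔQ/ΔP)(P̄/Q̄) = (-1805/31)(71.50/2397.5).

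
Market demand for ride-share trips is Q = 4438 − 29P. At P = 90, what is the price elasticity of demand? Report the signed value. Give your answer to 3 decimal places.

At P = 90, Q = 1828.
dQ/dP = −29.
ε = (dQ/dP)(P/Q) = (-29)(90/1828).

-1.428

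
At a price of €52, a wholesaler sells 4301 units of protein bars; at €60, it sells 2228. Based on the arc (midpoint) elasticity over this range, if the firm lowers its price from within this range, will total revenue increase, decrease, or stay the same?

Arc ε = (-2073/8)(56.00/3264.5) ≈ -4.445.
|ε| = 4.45 > 1, so demand is elastic. A price cut therefore raises total revenue.

increase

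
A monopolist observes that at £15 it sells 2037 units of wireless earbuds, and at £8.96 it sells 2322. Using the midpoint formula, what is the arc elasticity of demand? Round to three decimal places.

-0.259

ΔQ = 2322 − 2037 = 285; ΔP = 8.96 − 15 = -6.04.
Midpoints: P̄ = 11.98, Q̄ = 2179.5.
ε = (ΔQ/ΔP)(P̄/Q̄) = (285/-6.04)(11.98/2179.5).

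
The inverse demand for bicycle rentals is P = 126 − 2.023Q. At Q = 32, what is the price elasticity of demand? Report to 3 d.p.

At Q = 32, P = 126 − 2.023(32) = 61.26.
dP/dQ = −2.023, so dQ/dP = 1/(−2.023) = -0.494.
ε = (dQ/dP)(P/Q) = (-0.494)(61.26/32).

-0.946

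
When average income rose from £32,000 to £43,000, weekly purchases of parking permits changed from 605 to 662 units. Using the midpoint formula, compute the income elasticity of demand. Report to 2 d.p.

0.31

ΔQ = 57, ΔI = 11000. Midpoints: Ī = 37,500, Q̄ = 633.5.
ε_I = (ΔQ/ΔI)(Ī/Q̄) = (57/11000)(37500/633.5).
ε_I > 0, so the good is normal.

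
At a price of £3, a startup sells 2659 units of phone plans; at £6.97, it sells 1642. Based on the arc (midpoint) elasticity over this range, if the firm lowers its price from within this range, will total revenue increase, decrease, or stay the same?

decrease

Arc ε = (-1017/3.97)(4.98/2150.5) ≈ -0.594.
|ε| = 0.59 < 1, so demand is inelastic. A price cut therefore reduces total revenue.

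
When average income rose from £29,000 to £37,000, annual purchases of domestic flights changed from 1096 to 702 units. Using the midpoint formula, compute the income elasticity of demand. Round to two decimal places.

ΔQ = -394, ΔI = 8000. Midpoints: Ī = 33,000, Q̄ = 899.0.
ε_I = (ΔQ/ΔI)(Ī/Q̄) = (-394/8000)(33000/899.0).

-1.81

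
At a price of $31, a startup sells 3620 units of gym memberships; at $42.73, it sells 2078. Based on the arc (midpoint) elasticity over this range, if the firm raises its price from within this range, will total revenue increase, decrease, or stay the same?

decrease

Arc ε = (-1542/11.73)(36.86/2849.0) ≈ -1.701.
|ε| = 1.70 > 1, so demand is elastic. A price rise therefore reduces total revenue.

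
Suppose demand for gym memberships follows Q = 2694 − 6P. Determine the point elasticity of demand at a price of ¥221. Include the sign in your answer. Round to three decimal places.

-0.969

At P = 221, Q = 1368.
dQ/dP = −6.
ε = (dQ/dP)(P/Q) = (-6)(221/1368).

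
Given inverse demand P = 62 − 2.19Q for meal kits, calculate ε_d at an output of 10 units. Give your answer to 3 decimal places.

-1.831

At Q = 10, P = 62 − 2.19(10) = 40.10.
dP/dQ = −2.19, so dQ/dP = 1/(−2.19) = -0.457.
ε = (dQ/dP)(P/Q) = (-0.457)(40.10/10).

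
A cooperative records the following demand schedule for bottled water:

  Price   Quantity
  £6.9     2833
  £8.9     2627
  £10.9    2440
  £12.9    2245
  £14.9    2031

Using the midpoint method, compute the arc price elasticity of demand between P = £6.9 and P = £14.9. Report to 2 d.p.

-0.45

At P = 6.9, Q = 2833; at P = 14.9, Q = 2031.
ΔQ = -802, ΔP = 8.0. Midpoints: P̄ = 10.90, Q̄ = 2432.0.
ε = (ΔQ/ΔP)(P̄/Q̄) = (-802/8.0)(10.90/2432.0).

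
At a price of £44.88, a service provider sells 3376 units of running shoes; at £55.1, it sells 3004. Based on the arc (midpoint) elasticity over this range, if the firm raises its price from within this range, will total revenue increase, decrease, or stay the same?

Arc ε = (-372/10.22)(49.99/3190.0) ≈ -0.570.
|ε| = 0.57 < 1, so demand is inelastic. A price rise therefore raises total revenue.

increase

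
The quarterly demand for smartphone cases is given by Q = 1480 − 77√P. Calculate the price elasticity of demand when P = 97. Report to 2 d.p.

At P = 97, Q = 721.638.
dQ/dP = −77/(2√P) = -3.909.
ε = (dQ/dP)(P/Q) = (-3.909)(97/721.638).
|ε| < 1, so demand is inelastic at this price.

-0.53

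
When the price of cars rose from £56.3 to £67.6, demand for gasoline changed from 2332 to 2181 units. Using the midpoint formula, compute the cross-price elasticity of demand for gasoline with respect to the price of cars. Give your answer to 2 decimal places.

ΔQ_x = 2181 − 2332 = -151; ΔP_y = 67.6 − 56.3 = 11.3.
Midpoints: P̄_y = 61.95, Q̄_x = 2256.5.
ε_xy = (ΔQ_x/ΔP_y)(P̄_y/Q̄_x) = (-151/11.3)(61.95/2256.5).
ε_xy < 0, so the goods are complements.

-0.37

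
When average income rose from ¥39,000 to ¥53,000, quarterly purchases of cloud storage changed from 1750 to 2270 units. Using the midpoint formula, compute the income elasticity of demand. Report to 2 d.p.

ΔQ = 520, ΔI = 14000. Midpoints: Ī = 46,000, Q̄ = 2010.0.
ε_I = (ΔQ/ΔI)(Ī/Q̄) = (520/14000)(46000/2010.0).
ε_I > 0, so the good is normal.

0.85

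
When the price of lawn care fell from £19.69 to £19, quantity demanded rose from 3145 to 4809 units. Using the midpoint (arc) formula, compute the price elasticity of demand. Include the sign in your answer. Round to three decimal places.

ΔQ = 4809 − 3145 = 1664; ΔP = 19 − 19.69 = -0.69.
Midpoints: P̄ = 19.34, Q̄ = 3977.0.
ε = (ΔQ/ΔP)(P̄/Q̄) = (1664/-0.69)(19.34/3977.0).

-11.731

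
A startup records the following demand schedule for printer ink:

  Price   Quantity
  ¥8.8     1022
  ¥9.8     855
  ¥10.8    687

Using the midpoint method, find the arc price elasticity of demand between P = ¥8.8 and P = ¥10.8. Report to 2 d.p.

-1.92

At P = 8.8, Q = 1022; at P = 10.8, Q = 687.
ΔQ = -335, ΔP = 2.0. Midpoints: P̄ = 9.80, Q̄ = 854.5.
ε = (ΔQ/ΔP)(P̄/Q̄) = (-335/2.0)(9.80/854.5).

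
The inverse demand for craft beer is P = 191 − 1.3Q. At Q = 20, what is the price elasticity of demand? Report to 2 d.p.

At Q = 20, P = 191 − 1.3(20) = 165.00.
dP/dQ = −1.3, so dQ/dP = 1/(−1.3) = -0.769.
ε = (dQ/dP)(P/Q) = (-0.769)(165.00/20).

-6.35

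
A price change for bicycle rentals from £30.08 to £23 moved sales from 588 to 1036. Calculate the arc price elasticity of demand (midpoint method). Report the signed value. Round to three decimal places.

-2.068

ΔQ = 1036 − 588 = 448; ΔP = 23 − 30.08 = -7.08.
Midpoints: P̄ = 26.54, Q̄ = 812.0.
ε = (ΔQ/ΔP)(P̄/Q̄) = (448/-7.08)(26.54/812.0).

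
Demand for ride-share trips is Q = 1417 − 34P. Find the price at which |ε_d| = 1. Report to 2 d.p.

For linear demand Q = a − bP, ε = −bP/(a − bP). |ε| = 1 when bP = a − bP, i.e. P = a/(2b).
P = 1417/(2·34) = 1417/68 = 20.8382.

20.84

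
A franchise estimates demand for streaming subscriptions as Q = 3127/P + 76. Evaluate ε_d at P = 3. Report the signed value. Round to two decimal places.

-0.93

At P = 3, Q = 1118.333.
dQ/dP = −3127/P² = -347.444.
ε = (dQ/dP)(P/Q) = (-347.444)(3/1118.333).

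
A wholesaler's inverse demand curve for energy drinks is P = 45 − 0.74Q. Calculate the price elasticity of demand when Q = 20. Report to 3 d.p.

-2.041

At Q = 20, P = 45 − 0.74(20) = 30.20.
dP/dQ = −0.74, so dQ/dP = 1/(−0.74) = -1.351.
ε = (dQ/dP)(P/Q) = (-1.351)(30.20/20).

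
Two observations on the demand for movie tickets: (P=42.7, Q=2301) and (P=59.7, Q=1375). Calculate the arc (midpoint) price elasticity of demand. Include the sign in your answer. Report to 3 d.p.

ΔQ = 1375 − 2301 = -926; ΔP = 59.7 − 42.7 = 17.
Midpoints: P̄ = 51.20, Q̄ = 1838.0.
ε = (ΔQ/ΔP)(P̄/Q̄) = (-926/17)(51.20/1838.0).

-1.517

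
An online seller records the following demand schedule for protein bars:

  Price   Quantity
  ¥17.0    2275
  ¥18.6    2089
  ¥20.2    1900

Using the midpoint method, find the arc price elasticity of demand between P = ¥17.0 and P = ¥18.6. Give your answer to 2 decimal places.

At P = 17.0, Q = 2275; at P = 18.6, Q = 2089.
ΔQ = -186, ΔP = 1.6. Midpoints: P̄ = 17.80, Q̄ = 2182.0.
ε = (ΔQ/ΔP)(P̄/Q̄) = (-186/1.6)(17.80/2182.0).

-0.95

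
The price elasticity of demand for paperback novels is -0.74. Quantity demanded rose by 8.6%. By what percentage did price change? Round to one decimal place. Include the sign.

-11.6%

%ΔP ≈ %ΔQ / ε = (8.6%)/(-0.74) = -11.62%.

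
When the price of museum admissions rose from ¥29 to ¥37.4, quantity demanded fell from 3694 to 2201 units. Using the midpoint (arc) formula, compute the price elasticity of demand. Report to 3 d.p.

-2.002

ΔQ = 2201 − 3694 = -1493; ΔP = 37.4 − 29 = 8.4.
Midpoints: P̄ = 33.20, Q̄ = 2947.5.
ε = (ΔQ/ΔP)(P̄/Q̄) = (-1493/8.4)(33.20/2947.5).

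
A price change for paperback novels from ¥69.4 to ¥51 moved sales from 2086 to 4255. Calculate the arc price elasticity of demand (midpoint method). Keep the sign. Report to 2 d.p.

ΔQ = 4255 − 2086 = 2169; ΔP = 51 − 69.4 = -18.4.
Midpoints: P̄ = 60.20, Q̄ = 3170.5.
ε = (ΔQ/ΔP)(P̄/Q̄) = (2169/-18.4)(60.20/3170.5).

-2.24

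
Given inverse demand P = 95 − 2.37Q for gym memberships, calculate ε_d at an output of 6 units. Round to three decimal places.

At Q = 6, P = 95 − 2.37(6) = 80.78.
dP/dQ = −2.37, so dQ/dP = 1/(−2.37) = -0.422.
ε = (dQ/dP)(P/Q) = (-0.422)(80.78/6).

-5.681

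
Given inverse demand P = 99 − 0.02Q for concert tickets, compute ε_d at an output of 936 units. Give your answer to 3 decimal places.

-4.288

At Q = 936, P = 99 − 0.02(936) = 80.28.
dP/dQ = −0.02, so dQ/dP = 1/(−0.02) = -50.000.
ε = (dQ/dP)(P/Q) = (-50.000)(80.28/936).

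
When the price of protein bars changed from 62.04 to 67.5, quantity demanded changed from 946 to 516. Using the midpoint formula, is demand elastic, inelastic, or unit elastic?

elastic

Arc ε ≈ -6.978.
|ε| = 6.98 > 1.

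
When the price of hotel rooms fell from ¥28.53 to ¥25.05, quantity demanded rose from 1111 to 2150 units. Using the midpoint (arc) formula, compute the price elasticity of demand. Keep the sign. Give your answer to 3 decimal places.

ΔQ = 2150 − 1111 = 1039; ΔP = 25.05 − 28.53 = -3.48.
Midpoints: P̄ = 26.79, Q̄ = 1630.5.
ε = (ΔQ/ΔP)(P̄/Q̄) = (1039/-3.48)(26.79/1630.5).

-4.906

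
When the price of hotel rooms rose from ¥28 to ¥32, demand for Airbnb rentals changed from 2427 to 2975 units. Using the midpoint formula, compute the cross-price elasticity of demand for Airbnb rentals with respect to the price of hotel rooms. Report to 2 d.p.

ΔQ_x = 2975 − 2427 = 548; ΔP_y = 32 − 28 = 4.
Midpoints: P̄_y = 30.00, Q̄_x = 2701.0.
ε_xy = (ΔQ_x/ΔP_y)(P̄_y/Q̄_x) = (548/4)(30.00/2701.0).

1.52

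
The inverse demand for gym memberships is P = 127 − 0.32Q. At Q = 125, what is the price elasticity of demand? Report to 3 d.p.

At Q = 125, P = 127 − 0.32(125) = 87.00.
dP/dQ = −0.32, so dQ/dP = 1/(−0.32) = -3.125.
ε = (dQ/dP)(P/Q) = (-3.125)(87.00/125).

-2.175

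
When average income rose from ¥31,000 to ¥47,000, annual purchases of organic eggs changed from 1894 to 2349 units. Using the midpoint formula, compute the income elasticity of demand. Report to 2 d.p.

0.52

ΔQ = 455, ΔI = 16000. Midpoints: Ī = 39,000, Q̄ = 2121.5.
ε_I = (ΔQ/ΔI)(Ī/Q̄) = (455/16000)(39000/2121.5).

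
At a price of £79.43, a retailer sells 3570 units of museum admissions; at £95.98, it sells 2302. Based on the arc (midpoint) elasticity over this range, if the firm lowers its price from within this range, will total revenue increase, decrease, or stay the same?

increase

Arc ε = (-1268/16.55)(87.71/2936.0) ≈ -2.289.
|ε| = 2.29 > 1, so demand is elastic. A price cut therefore raises total revenue.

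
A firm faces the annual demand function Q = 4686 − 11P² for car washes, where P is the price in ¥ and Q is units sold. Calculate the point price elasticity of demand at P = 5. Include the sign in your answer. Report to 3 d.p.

At P = 5, Q = 4411.
dQ/dP = −22P = -110.
ε = (dQ/dP)(P/Q) = (-110)(5/4411).
|ε| < 1, so demand is inelastic at this price.

-0.125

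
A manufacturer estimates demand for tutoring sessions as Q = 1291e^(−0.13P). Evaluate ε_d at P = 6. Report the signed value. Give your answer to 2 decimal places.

-0.78

At P = 6, Q = 591.802.
dQ/dP = −0.13·1291e^(−0.13P) = −0.13Q = -76.934.
ε = (dQ/dP)(P/Q) = (-76.934)(6/591.802).
|ε| < 1, so demand is inelastic at this price.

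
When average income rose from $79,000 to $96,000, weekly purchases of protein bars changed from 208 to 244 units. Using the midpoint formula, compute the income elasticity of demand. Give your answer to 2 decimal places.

ΔQ = 36, ΔI = 17000. Midpoints: Ī = 87,500, Q̄ = 226.0.
ε_I = (ΔQ/ΔI)(Ī/Q̄) = (36/17000)(87500/226.0).
ε_I > 0, so the good is normal.

0.82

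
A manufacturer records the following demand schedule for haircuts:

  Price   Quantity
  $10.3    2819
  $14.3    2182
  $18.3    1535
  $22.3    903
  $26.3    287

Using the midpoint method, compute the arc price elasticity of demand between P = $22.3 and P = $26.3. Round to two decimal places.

-6.29

At P = 22.3, Q = 903; at P = 26.3, Q = 287.
ΔQ = -616, ΔP = 4.0. Midpoints: P̄ = 24.30, Q̄ = 595.0.
ε = (ΔQ/ΔP)(P̄/Q̄) = (-616/4.0)(24.30/595.0).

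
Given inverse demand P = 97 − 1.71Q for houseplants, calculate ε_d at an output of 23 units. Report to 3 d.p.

At Q = 23, P = 97 − 1.71(23) = 57.67.
dP/dQ = −1.71, so dQ/dP = 1/(−1.71) = -0.585.
ε = (dQ/dP)(P/Q) = (-0.585)(57.67/23).

-1.466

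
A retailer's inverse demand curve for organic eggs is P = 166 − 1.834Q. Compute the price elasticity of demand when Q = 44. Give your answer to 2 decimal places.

-1.06

At Q = 44, P = 166 − 1.834(44) = 85.30.
dP/dQ = −1.834, so dQ/dP = 1/(−1.834) = -0.545.
ε = (dQ/dP)(P/Q) = (-0.545)(85.30/44).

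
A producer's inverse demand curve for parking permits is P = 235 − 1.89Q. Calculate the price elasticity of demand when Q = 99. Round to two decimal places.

-0.26

At Q = 99, P = 235 − 1.89(99) = 47.89.
dP/dQ = −1.89, so dQ/dP = 1/(−1.89) = -0.529.
ε = (dQ/dP)(P/Q) = (-0.529)(47.89/99).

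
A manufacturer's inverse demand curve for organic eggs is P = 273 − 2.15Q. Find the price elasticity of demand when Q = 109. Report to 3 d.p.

At Q = 109, P = 273 − 2.15(109) = 38.65.
dP/dQ = −2.15, so dQ/dP = 1/(−2.15) = -0.465.
ε = (dQ/dP)(P/Q) = (-0.465)(38.65/109).

-0.165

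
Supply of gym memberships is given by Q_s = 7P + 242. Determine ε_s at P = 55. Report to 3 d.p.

At P = 55, Q_s = 627.
dQ_s/dP = 7.
ε_s = (dQ_s/dP)(P/Q_s) = (7)(55/627).

0.614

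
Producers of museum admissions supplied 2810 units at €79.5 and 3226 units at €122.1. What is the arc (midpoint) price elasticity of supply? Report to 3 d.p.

ΔQ = 3226 − 2810 = 416; ΔP = 122.1 − 79.5 = 42.6.
Midpoints: P̄ = 100.80, Q̄ = 3018.0.
ε_s = (ΔQ/ΔP)(P̄/Q̄) = (416/42.6)(100.80/3018.0).

0.326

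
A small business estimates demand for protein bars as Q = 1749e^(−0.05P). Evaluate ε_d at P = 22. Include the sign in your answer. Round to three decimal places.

-1.100

At P = 22, Q = 582.192.
dQ/dP = −0.05·1749e^(−0.05P) = −0.05Q = -29.110.
ε = (dQ/dP)(P/Q) = (-29.110)(22/582.192).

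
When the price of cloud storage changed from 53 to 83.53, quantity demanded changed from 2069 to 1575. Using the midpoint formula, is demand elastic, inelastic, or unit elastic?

inelastic

Arc ε ≈ -0.606.
|ε| = 0.61 < 1.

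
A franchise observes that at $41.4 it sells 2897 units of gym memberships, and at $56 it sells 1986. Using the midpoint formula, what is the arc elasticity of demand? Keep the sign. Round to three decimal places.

-1.245

ΔQ = 1986 − 2897 = -911; ΔP = 56 − 41.4 = 14.6.
Midpoints: P̄ = 48.70, Q̄ = 2441.5.
ε = (ΔQ/ΔP)(P̄/Q̄) = (-911/14.6)(48.70/2441.5).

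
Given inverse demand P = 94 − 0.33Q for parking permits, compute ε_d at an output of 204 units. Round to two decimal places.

-0.40

At Q = 204, P = 94 − 0.33(204) = 26.68.
dP/dQ = −0.33, so dQ/dP = 1/(−0.33) = -3.030.
ε = (dQ/dP)(P/Q) = (-3.030)(26.68/204).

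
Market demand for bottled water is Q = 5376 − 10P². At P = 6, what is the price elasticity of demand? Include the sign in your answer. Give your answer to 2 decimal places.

At P = 6, Q = 5016.
dQ/dP = −20P = -120.
ε = (dQ/dP)(P/Q) = (-120)(6/5016).
|ε| < 1, so demand is inelastic at this price.

-0.14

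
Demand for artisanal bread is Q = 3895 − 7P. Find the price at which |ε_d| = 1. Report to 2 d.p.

278.21

For linear demand Q = a − bP, ε = −bP/(a − bP). |ε| = 1 when bP = a − bP, i.e. P = a/(2b).
P = 3895/(2·7) = 3895/14 = 278.2143.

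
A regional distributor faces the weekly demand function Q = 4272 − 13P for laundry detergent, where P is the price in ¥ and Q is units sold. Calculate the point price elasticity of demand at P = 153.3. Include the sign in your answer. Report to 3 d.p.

-0.874

At P = 153.3, Q = 2279.100.
dQ/dP = −13.
ε = (dQ/dP)(P/Q) = (-13)(153.3/2279.100).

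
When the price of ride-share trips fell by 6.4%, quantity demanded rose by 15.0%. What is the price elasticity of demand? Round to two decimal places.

-2.34

ε = %ΔQ / %ΔP = (15.0)/(-6.4) = -2.344.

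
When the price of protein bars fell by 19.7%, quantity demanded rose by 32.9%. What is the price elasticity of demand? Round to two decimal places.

ε = %ΔQ / %ΔP = (32.9)/(-19.7) = -1.670.

-1.67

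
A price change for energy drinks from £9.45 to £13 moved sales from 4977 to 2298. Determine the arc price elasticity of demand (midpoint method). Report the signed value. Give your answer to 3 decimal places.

ΔQ = 2298 − 4977 = -2679; ΔP = 13 − 9.45 = 3.55.
Midpoints: P̄ = 11.22, Q̄ = 3637.5.
ε = (ΔQ/ΔP)(P̄/Q̄) = (-2679/3.55)(11.22/3637.5).

-2.329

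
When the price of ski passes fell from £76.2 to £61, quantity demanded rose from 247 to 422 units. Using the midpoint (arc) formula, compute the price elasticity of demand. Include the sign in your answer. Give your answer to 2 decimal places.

-2.36

ΔQ = 422 − 247 = 175; ΔP = 61 − 76.2 = -15.2.
Midpoints: P̄ = 68.60, Q̄ = 334.5.
ε = (ΔQ/ΔP)(P̄/Q̄) = (175/-15.2)(68.60/334.5).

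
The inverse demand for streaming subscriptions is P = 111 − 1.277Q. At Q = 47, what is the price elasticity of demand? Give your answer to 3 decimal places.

-0.849

At Q = 47, P = 111 − 1.277(47) = 50.98.
dP/dQ = −1.277, so dQ/dP = 1/(−1.277) = -0.783.
ε = (dQ/dP)(P/Q) = (-0.783)(50.98/47).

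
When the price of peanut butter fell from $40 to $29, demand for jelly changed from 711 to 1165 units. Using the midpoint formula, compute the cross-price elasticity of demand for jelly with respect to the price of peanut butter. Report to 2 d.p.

-1.52

ΔQ_x = 1165 − 711 = 454; ΔP_y = 29 − 40 = -11.
Midpoints: P̄_y = 34.50, Q̄_x = 938.0.
ε_xy = (ΔQ_x/ΔP_y)(P̄_y/Q̄_x) = (454/-11)(34.50/938.0).
ε_xy < 0, so the goods are complements.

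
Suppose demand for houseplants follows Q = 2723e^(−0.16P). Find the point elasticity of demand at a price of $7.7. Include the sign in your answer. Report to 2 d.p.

-1.23

At P = 7.7, Q = 794.322.
dQ/dP = −0.16·2723e^(−0.16P) = −0.16Q = -127.092.
ε = (dQ/dP)(P/Q) = (-127.092)(7.7/794.322).
|ε| > 1, so demand is elastic at this price.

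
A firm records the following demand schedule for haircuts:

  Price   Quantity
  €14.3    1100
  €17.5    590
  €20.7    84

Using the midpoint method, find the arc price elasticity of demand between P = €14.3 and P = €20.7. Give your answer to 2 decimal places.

At P = 14.3, Q = 1100; at P = 20.7, Q = 84.
ΔQ = -1016, ΔP = 6.4. Midpoints: P̄ = 17.50, Q̄ = 592.0.
ε = (ΔQ/ΔP)(P̄/Q̄) = (-1016/6.4)(17.50/592.0).

-4.69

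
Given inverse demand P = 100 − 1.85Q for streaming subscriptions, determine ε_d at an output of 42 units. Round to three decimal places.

-0.287

At Q = 42, P = 100 − 1.85(42) = 22.30.
dP/dQ = −1.85, so dQ/dP = 1/(−1.85) = -0.541.
ε = (dQ/dP)(P/Q) = (-0.541)(22.30/42).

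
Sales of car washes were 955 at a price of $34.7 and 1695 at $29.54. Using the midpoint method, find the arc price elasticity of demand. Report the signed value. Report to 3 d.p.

ΔQ = 1695 − 955 = 740; ΔP = 29.54 − 34.7 = -5.16.
Midpoints: P̄ = 32.12, Q̄ = 1325.0.
ε = (ΔQ/ΔP)(P̄/Q̄) = (740/-5.16)(32.12/1325.0).

-3.476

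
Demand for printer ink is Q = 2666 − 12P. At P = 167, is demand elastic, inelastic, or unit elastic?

elastic

Q = 662, dQ/dP = -12.
ε = (dQ/dP)(P/Q) ≈ -3.027.
|ε| = 3.03 > 1.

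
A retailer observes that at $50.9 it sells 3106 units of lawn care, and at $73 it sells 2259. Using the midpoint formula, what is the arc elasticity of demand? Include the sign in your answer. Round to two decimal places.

-0.89

ΔQ = 2259 − 3106 = -847; ΔP = 73 − 50.9 = 22.1.
Midpoints: P̄ = 61.95, Q̄ = 2682.5.
ε = (ΔQ/ΔP)(P̄/Q̄) = (-847/22.1)(61.95/2682.5).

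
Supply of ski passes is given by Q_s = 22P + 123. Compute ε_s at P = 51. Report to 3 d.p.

At P = 51, Q_s = 1245.
dQ_s/dP = 22.
ε_s = (dQ_s/dP)(P/Q_s) = (22)(51/1245).

0.901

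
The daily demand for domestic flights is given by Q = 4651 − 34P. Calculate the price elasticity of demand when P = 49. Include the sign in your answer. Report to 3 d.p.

At P = 49, Q = 2985.
dQ/dP = −34.
ε = (dQ/dP)(P/Q) = (-34)(49/2985).

-0.558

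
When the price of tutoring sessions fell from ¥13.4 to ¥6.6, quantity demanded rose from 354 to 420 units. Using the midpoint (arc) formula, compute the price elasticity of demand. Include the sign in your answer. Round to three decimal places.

-0.251

ΔQ = 420 − 354 = 66; ΔP = 6.6 − 13.4 = -6.8.
Midpoints: P̄ = 10.00, Q̄ = 387.0.
ε = (ΔQ/ΔP)(P̄/Q̄) = (66/-6.8)(10.00/387.0).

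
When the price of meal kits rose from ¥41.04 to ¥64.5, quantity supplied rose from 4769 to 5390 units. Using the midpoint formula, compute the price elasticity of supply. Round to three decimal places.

ΔQ = 5390 − 4769 = 621; ΔP = 64.5 − 41.04 = 23.46.
Midpoints: P̄ = 52.77, Q̄ = 5079.5.
ε_s = (ΔQ/ΔP)(P̄/Q̄) = (621/23.46)(52.77/5079.5).

0.275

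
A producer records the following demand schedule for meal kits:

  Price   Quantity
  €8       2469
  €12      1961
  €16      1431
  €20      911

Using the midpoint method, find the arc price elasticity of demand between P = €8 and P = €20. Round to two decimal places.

-1.08

At P = 8, Q = 2469; at P = 20, Q = 911.
ΔQ = -1558, ΔP = 12. Midpoints: P̄ = 14.00, Q̄ = 1690.0.
ε = (ΔQ/ΔP)(P̄/Q̄) = (-1558/12)(14.00/1690.0).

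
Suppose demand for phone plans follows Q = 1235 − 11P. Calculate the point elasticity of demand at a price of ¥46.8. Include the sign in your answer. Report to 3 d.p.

At P = 46.8, Q = 720.200.
dQ/dP = −11.
ε = (dQ/dP)(P/Q) = (-11)(46.8/720.200).
|ε| < 1, so demand is inelastic at this price.

-0.715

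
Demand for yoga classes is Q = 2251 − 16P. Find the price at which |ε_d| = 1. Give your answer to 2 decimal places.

70.34

For linear demand Q = a − bP, ε = −bP/(a − bP). |ε| = 1 when bP = a − bP, i.e. P = a/(2b).
P = 2251/(2·16) = 2251/32 = 70.3438.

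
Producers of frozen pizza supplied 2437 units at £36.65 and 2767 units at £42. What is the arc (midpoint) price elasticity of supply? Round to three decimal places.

ΔQ = 2767 − 2437 = 330; ΔP = 42 − 36.65 = 5.35.
Midpoints: P̄ = 39.33, Q̄ = 2602.0.
ε_s = (ΔQ/ΔP)(P̄/Q̄) = (330/5.35)(39.33/2602.0).

0.932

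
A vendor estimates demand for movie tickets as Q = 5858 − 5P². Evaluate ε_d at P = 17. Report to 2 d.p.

-0.65

At P = 17, Q = 4413.
dQ/dP = −10P = -170.
ε = (dQ/dP)(P/Q) = (-170)(17/4413).
|ε| < 1, so demand is inelastic at this price.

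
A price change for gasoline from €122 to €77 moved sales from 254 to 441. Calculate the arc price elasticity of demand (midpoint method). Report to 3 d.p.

ΔQ = 441 − 254 = 187; ΔP = 77 − 122 = -45.
Midpoints: P̄ = 99.50, Q̄ = 347.5.
ε = (ΔQ/ΔP)(P̄/Q̄) = (187/-45)(99.50/347.5).

-1.190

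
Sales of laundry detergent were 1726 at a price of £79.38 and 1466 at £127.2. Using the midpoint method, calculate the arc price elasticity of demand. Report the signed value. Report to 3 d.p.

-0.352

ΔQ = 1466 − 1726 = -260; ΔP = 127.2 − 79.38 = 47.82.
Midpoints: P̄ = 103.29, Q̄ = 1596.0.
ε = (ΔQ/ΔP)(P̄/Q̄) = (-260/47.82)(103.29/1596.0).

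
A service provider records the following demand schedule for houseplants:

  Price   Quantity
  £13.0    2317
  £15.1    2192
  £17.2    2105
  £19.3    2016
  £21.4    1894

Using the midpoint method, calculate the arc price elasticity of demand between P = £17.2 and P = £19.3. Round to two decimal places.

-0.38

At P = 17.2, Q = 2105; at P = 19.3, Q = 2016.
ΔQ = -89, ΔP = 2.1. Midpoints: P̄ = 18.25, Q̄ = 2060.5.
ε = (ΔQ/ΔP)(P̄/Q̄) = (-89/2.1)(18.25/2060.5).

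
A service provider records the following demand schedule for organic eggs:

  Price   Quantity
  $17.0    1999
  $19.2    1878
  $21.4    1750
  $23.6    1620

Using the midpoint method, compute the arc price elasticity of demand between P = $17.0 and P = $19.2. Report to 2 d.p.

-0.51

At P = 17.0, Q = 1999; at P = 19.2, Q = 1878.
ΔQ = -121, ΔP = 2.2. Midpoints: P̄ = 18.10, Q̄ = 1938.5.
ε = (ΔQ/ΔP)(P̄/Q̄) = (-121/2.2)(18.10/1938.5).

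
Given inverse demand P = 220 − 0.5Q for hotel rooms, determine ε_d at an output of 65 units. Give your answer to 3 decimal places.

-5.769

At Q = 65, P = 220 − 0.5(65) = 187.50.
dP/dQ = −0.5, so dQ/dP = 1/(−0.5) = -2.000.
ε = (dQ/dP)(P/Q) = (-2.000)(187.50/65).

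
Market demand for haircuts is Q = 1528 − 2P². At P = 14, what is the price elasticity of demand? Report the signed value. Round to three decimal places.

-0.690

At P = 14, Q = 1136.
dQ/dP = −4P = -56.
ε = (dQ/dP)(P/Q) = (-56)(14/1136).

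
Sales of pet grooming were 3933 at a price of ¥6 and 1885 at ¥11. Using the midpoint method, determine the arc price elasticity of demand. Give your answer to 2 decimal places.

ΔQ = 1885 − 3933 = -2048; ΔP = 11 − 6 = 5.
Midpoints: P̄ = 8.50, Q̄ = 2909.0.
ε = (ΔQ/ΔP)(P̄/Q̄) = (-2048/5)(8.50/2909.0).

-1.20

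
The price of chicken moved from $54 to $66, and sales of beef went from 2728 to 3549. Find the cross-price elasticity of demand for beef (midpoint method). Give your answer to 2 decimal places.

1.31

ΔQ_x = 3549 − 2728 = 821; ΔP_y = 66 − 54 = 12.
Midpoints: P̄_y = 60.00, Q̄_x = 3138.5.
ε_xy = (ΔQ_x/ΔP_y)(P̄_y/Q̄_x) = (821/12)(60.00/3138.5).
ε_xy > 0, so the goods are substitutes.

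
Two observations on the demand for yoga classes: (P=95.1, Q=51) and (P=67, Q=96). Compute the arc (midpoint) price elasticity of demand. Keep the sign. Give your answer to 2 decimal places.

ΔQ = 96 − 51 = 45; ΔP = 67 − 95.1 = -28.1.
Midpoints: P̄ = 81.05, Q̄ = 73.5.
ε = (ΔQ/ΔP)(P̄/Q̄) = (45/-28.1)(81.05/73.5).

-1.77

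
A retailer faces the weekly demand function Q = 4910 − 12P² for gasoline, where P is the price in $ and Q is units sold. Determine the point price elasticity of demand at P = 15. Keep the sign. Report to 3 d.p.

-2.443

At P = 15, Q = 2210.
dQ/dP = −24P = -360.
ε = (dQ/dP)(P/Q) = (-360)(15/2210).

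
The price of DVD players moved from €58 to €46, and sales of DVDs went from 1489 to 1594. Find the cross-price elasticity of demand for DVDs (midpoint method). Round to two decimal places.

ΔQ_x = 1594 − 1489 = 105; ΔP_y = 46 − 58 = -12.
Midpoints: P̄_y = 52.00, Q̄_x = 1541.5.
ε_xy = (ΔQ_x/ΔP_y)(P̄_y/Q̄_x) = (105/-12)(52.00/1541.5).

-0.30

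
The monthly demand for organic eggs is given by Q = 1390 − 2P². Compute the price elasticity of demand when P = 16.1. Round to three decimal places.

At P = 16.1, Q = 871.580.
dQ/dP = −4P = -64.400.
ε = (dQ/dP)(P/Q) = (-64.400)(16.1/871.580).

-1.190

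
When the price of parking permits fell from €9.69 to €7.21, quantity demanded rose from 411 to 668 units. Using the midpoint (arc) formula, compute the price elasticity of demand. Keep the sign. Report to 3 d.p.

-1.623

ΔQ = 668 − 411 = 257; ΔP = 7.21 − 9.69 = -2.48.
Midpoints: P̄ = 8.45, Q̄ = 539.5.
ε = (ΔQ/ΔP)(P̄/Q̄) = (257/-2.48)(8.45/539.5).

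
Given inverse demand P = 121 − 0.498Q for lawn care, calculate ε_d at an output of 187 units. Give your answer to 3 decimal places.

At Q = 187, P = 121 − 0.498(187) = 27.87.
dP/dQ = −0.498, so dQ/dP = 1/(−0.498) = -2.008.
ε = (dQ/dP)(P/Q) = (-2.008)(27.87/187).

-0.299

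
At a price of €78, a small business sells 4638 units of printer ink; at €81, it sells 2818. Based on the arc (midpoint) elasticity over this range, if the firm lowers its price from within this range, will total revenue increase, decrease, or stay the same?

increase

Arc ε = (-1820/3)(79.50/3728.0) ≈ -12.937.
|ε| = 12.94 > 1, so demand is elastic. A price cut therefore raises total revenue.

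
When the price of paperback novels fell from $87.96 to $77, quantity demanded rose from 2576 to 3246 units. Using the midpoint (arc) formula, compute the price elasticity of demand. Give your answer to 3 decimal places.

ΔQ = 3246 − 2576 = 670; ΔP = 77 − 87.96 = -10.96.
Midpoints: P̄ = 82.48, Q̄ = 2911.0.
ε = (ΔQ/ΔP)(P̄/Q̄) = (670/-10.96)(82.48/2911.0).

-1.732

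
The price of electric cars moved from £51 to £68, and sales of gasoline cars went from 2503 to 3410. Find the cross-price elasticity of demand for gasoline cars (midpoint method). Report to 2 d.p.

ΔQ_x = 3410 − 2503 = 907; ΔP_y = 68 − 51 = 17.
Midpoints: P̄_y = 59.50, Q̄_x = 2956.5.
ε_xy = (ΔQ_x/ΔP_y)(P̄_y/Q̄_x) = (907/17)(59.50/2956.5).

1.07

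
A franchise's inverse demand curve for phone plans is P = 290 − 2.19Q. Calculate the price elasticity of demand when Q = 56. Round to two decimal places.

-1.36

At Q = 56, P = 290 − 2.19(56) = 167.36.
dP/dQ = −2.19, so dQ/dP = 1/(−2.19) = -0.457.
ε = (dQ/dP)(P/Q) = (-0.457)(167.36/56).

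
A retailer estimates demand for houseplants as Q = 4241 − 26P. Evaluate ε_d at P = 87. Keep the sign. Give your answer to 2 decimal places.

-1.14

At P = 87, Q = 1979.
dQ/dP = −26.
ε = (dQ/dP)(P/Q) = (-26)(87/1979).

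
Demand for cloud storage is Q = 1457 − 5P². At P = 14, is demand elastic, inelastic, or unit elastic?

elastic

Q = 477, dQ/dP = -140.
ε = (dQ/dP)(P/Q) ≈ -4.109.
|ε| = 4.11 > 1.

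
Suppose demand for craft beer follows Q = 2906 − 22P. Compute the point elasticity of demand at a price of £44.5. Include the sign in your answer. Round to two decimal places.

-0.51

At P = 44.5, Q = 1927.
dQ/dP = −22.
ε = (dQ/dP)(P/Q) = (-22)(44.5/1927).
|ε| < 1, so demand is inelastic at this price.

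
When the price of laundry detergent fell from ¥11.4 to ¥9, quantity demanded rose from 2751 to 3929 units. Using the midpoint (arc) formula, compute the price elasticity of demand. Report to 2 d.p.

ΔQ = 3929 − 2751 = 1178; ΔP = 9 − 11.4 = -2.4.
Midpoints: P̄ = 10.20, Q̄ = 3340.0.
ε = (ΔQ/ΔP)(P̄/Q̄) = (1178/-2.4)(10.20/3340.0).

-1.50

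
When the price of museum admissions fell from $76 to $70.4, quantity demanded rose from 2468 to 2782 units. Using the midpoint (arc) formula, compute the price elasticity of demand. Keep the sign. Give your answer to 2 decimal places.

-1.56

ΔQ = 2782 − 2468 = 314; ΔP = 70.4 − 76 = -5.6.
Midpoints: P̄ = 73.20, Q̄ = 2625.0.
ε = (ΔQ/ΔP)(P̄/Q̄) = (314/-5.6)(73.20/2625.0).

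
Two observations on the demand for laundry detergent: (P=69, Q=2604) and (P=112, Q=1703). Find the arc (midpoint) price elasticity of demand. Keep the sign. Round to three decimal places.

-0.881

ΔQ = 1703 − 2604 = -901; ΔP = 112 − 69 = 43.
Midpoints: P̄ = 90.50, Q̄ = 2153.5.
ε = (ΔQ/ΔP)(P̄/Q̄) = (-901/43)(90.50/2153.5).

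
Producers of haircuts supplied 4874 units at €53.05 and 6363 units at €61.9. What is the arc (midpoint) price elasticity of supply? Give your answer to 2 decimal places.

1.72

ΔQ = 6363 − 4874 = 1489; ΔP = 61.9 − 53.05 = 8.85.
Midpoints: P̄ = 57.47, Q̄ = 5618.5.
ε_s = (ΔQ/ΔP)(P̄/Q̄) = (1489/8.85)(57.47/5618.5).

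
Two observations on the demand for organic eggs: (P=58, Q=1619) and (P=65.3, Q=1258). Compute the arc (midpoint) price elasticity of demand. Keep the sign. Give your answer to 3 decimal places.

-2.119

ΔQ = 1258 − 1619 = -361; ΔP = 65.3 − 58 = 7.3.
Midpoints: P̄ = 61.65, Q̄ = 1438.5.
ε = (ΔQ/ΔP)(P̄/Q̄) = (-361/7.3)(61.65/1438.5).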